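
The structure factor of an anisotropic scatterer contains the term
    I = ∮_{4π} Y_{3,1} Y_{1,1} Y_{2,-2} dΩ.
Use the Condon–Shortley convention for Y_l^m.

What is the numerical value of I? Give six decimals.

m-sum 0 ✓  L=6 even ✓  2≤2≤4 ✓
Π(2lᵢ+1) = 7×3×5 = 105
triangle coeff Δ(3,1,2) = 1/105
Σ_t [1,1]: t=1:−1/4 = -1/4
(3j)²=3/35 [(3 1 2; 0 0 0)], sign=-1
Σ_t [2,2]: t=2:+1/48 = 1/48
(3j)²=1/105 [(3 1 2; 1 1 -2)], sign=+1
⇒ 4πI² = 3/35
I = (-1)√(3/35/(4π)) = -0.08258890

-0.082589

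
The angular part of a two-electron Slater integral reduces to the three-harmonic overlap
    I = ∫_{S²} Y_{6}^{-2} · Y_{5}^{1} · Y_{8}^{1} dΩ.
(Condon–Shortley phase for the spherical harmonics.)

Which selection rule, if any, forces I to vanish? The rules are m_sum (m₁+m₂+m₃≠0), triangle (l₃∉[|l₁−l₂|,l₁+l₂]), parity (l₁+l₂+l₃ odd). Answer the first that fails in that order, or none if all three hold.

parity

m₁+m₂+m₃ = -2 + 1 + 1 = 0  ✓
triangle: |6−5|=1 ≤ l₃=8 ≤ 6+5=11  ✓
parity: l₁+l₂+l₃ = 19 is odd  ✗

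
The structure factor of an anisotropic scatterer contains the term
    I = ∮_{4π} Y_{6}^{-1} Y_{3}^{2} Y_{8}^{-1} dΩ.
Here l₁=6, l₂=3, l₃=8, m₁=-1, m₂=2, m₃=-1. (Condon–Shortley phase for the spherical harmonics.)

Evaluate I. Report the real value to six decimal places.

0.000000

Σlᵢ=17 odd — θ-integrand is odd under cosθ→−cosθ; I=0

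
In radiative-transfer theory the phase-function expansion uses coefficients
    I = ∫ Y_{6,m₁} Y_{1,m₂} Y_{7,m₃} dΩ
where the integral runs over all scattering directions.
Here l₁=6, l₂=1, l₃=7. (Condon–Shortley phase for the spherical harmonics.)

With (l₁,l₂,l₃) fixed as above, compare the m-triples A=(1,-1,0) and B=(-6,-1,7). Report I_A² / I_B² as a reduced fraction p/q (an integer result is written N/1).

l's match ⇒ only the (l;m) 3-j factors differ between A and B.
A: triangle coeff Δ(6,1,7) = 1/1365; Σ_t [0,0]: t=0:+1/1209600 = 1/1209600; (3j)²=1/65 [(6 1 7; 1 -1 0)], sign=-1
B: triangle coeff Δ(6,1,7) = 1/1365; Σ_t [0,0]: t=0:+1/958003200 = 1/958003200; (3j)²=1/15 [(6 1 7; -6 -1 7)], sign=+1
I_A²/I_B² = (1/65)/(1/15) = 3/13

3/13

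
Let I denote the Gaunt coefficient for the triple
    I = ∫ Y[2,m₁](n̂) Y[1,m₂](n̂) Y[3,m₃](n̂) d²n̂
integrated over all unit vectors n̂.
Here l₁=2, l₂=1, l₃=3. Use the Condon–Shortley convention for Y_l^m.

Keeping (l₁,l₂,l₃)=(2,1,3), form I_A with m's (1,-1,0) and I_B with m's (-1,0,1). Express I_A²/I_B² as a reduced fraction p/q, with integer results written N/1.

Same 2,1,3: normalisation and zero-m 3j drop out of the ratio.
A: Δ: 0! 4! 2! / 7! → 1/105; sum: t=0:+1/12 = 1/12; 3j²(2 1 3; 1 -1 0) = Δ·Π!·Σ² = 1/35  (sign -1)
B: Δ: 0! 4! 2! / 7! → 1/105; sum: t=0:+1/6 = 1/6; 3j²(2 1 3; -1 0 1) = Δ·Π!·Σ² = 8/105  (sign +1)
I_A²/I_B² = (1/35)/(8/105) = 3/8

3/8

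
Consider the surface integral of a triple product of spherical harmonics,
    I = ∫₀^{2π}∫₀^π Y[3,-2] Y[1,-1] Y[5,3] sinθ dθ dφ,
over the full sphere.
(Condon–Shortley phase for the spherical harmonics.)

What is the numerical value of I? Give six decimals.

l₃=5 ∉ [2,4] — triangle fails ⇒ I = 0

0.000000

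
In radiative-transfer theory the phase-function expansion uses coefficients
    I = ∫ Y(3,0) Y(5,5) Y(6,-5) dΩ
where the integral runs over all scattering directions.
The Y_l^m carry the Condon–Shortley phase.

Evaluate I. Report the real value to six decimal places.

m-sum 0 ✓  L=14 even ✓  2≤6≤8 ✓
Π(2lᵢ+1) = 7×11×13 = 1001
triangle coeff Δ(3,5,6) = 1/675675
Σ_t [0,2]: t=0:+1/8640 t=1:−1/2304 t=2:+1/8640 = -7/34560
(3j)²=7/429 [(3 5 6; 0 0 0)], sign=-1
Σ_t [2,2]: t=2:+1/483840 = 1/483840
(3j)²=3/91 [(3 5 6; 0 5 -5)], sign=-1
⇒ 4πI² = 7/13
I = (+1)√(7/13/(4π)) = 0.20700098

0.207001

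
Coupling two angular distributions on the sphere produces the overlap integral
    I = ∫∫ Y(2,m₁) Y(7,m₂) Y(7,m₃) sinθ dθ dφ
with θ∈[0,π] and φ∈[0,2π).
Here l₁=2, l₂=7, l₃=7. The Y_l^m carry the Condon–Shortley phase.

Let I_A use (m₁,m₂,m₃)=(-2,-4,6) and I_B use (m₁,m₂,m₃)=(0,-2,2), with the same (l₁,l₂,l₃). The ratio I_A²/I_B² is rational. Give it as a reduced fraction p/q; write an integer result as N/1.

351/484

Shared (l₁,l₂,l₃)=(2,7,7): N and (l;000)² cancel in I_A²/I_B².
A: Δ = 2!·2!·12!/17! = 1/185640; Racah Σ t=2..2: t=2:+1/159667200 = 1/159667200; ⇒ 3j(2 7 7; -2 -4 6)² = 9/1190, sgn -1
B: Δ = 2!·2!·12!/17! = 1/185640; Racah Σ t=0..2: t=0:+1/2419200 t=1:−1/967680 t=2:+1/8709120 = -11/21772800; ⇒ 3j(2 7 7; 0 -2 2)² = 242/23205, sgn +1
I_A²/I_B² = (9/1190)/(242/23205) = 351/484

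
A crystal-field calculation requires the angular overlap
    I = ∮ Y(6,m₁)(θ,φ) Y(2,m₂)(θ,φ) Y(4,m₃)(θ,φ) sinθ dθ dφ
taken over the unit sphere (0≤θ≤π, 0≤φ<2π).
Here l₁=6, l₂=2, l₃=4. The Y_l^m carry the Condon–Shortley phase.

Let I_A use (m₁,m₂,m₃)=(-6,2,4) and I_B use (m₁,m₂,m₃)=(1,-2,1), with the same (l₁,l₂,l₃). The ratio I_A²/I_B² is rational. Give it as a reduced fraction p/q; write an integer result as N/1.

99/7

Same 6,2,4: normalisation and zero-m 3j drop out of the ratio.
A: Δ: 4! 8! 0! / 13! → 1/6435; sum: t=4:+1/967680 = 1/967680; 3j²(6 2 4; -6 2 4) = Δ·Π!·Σ² = 1/13  (sign +1)
B: Δ: 4! 8! 0! / 13! → 1/6435; sum: t=0:+1/17280 = 1/17280; 3j²(6 2 4; 1 -2 1) = Δ·Π!·Σ² = 7/1287  (sign -1)
I_A²/I_B² = (1/13)/(7/1287) = 99/7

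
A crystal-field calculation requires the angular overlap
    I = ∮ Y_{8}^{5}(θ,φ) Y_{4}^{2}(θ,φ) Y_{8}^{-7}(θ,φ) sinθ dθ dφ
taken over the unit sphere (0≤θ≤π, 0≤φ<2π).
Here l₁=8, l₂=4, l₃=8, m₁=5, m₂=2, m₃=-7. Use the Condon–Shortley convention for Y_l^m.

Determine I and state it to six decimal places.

m-sum 0 ✓  L=20 even ✓  4≤8≤12 ✓
Π(2lᵢ+1) = 17×9×17 = 2601
triangle coeff Δ(8,4,8) = 1/185175900
Σ_t [0,4]: t=0:+1/557383680 t=1:−1/21772800 t=2:+1/8294400 t=3:−1/21772800 t=4:+1/557383680 = 1/30965760
(3j)²=36/4199 [(8 4 8; 0 0 0)], sign=+1
Σ_t [2,3]: t=2:+1/3832012800 t=3:−1/17244057600 = 1/4926873600
(3j)²=91/5814 [(8 4 8; 5 2 -7)], sign=-1
⇒ 4πI² = 126/361
I = (-1)√(126/361/(4π)) = -0.16665822

-0.166658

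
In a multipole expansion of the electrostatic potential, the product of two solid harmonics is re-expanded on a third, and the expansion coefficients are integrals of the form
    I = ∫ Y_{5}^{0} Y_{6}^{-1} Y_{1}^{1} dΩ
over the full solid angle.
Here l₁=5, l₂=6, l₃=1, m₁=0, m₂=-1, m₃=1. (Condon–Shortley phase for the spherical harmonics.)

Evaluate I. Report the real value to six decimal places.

-0.187239

Checks pass: Σm=0; 12 even; l₃=1∈[1,11].
(2·5+1)(2·6+1)(2·1+1) = 429
Δ: 10! 0! 2! / 13! → 1/858
sum: t=5:−1/14400 = -1/14400
3j²(5 6 1; 0 0 0) = Δ·Π!·Σ² = 6/143  (sign +1)
sum: t=5:−1/28800 = -1/28800
3j²(5 6 1; 0 -1 1) = Δ·Π!·Σ² = 7/286  (sign -1)
combine: 4πI² = 429·6/143·7/286 = 63/143
take √, sign -1: I = -0.18723944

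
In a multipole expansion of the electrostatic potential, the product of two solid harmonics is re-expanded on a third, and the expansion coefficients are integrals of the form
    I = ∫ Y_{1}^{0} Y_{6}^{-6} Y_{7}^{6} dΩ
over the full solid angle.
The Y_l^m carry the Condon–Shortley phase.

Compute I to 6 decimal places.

0.126157

Checks pass: Σm=0; 14 even; l₃=7∈[5,7].
(2·1+1)(2·6+1)(2·7+1) = 585
Δ: 0! 2! 12! / 15! → 1/1365
sum: t=0:+1/518400 = 1/518400
3j²(1 6 7; 0 0 0) = Δ·Π!·Σ² = 7/195  (sign -1)
sum: t=0:+1/479001600 = 1/479001600
3j²(1 6 7; 0 -6 6) = Δ·Π!·Σ² = 1/105  (sign -1)
combine: 4πI² = 585·7/195·1/105 = 1/5
take √, sign +1: I = 0.12615663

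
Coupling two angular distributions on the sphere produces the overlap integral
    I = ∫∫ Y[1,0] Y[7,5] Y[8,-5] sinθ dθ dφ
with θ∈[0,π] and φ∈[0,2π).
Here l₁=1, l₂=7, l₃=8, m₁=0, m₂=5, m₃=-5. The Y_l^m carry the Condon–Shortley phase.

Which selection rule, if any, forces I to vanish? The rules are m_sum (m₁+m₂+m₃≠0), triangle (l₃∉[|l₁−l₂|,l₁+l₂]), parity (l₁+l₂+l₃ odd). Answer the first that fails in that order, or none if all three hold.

none

Σmᵢ = 0  ✓
l₃∈[|l₁−l₂|,l₁+l₂]=[6,8], have l₃=8  ✓
Σlᵢ = 16 ⇒ even  ✓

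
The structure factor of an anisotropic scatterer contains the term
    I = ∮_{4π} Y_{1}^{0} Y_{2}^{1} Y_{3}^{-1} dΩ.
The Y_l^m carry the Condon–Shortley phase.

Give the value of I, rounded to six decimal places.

-0.233597

Checks pass: Σm=0; 6 even; l₃=3∈[1,3].
(2·1+1)(2·2+1)(2·3+1) = 105
Δ: 0! 2! 4! / 7! → 1/105
sum: t=0:+1/4 = 1/4
3j²(1 2 3; 0 0 0) = Δ·Π!·Σ² = 3/35  (sign -1)
sum: t=0:+1/6 = 1/6
3j²(1 2 3; 0 1 -1) = Δ·Π!·Σ² = 8/105  (sign +1)
combine: 4πI² = 105·3/35·8/105 = 24/35
take √, sign -1: I = -0.23359668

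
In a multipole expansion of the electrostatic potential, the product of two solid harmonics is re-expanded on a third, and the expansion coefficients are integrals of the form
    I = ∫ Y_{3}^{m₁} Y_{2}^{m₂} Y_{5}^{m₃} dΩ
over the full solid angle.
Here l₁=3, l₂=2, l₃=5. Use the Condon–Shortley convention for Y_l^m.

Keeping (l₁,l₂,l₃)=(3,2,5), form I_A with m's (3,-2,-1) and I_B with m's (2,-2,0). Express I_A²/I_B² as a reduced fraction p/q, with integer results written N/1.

1/5

Same 3,2,5: normalisation and zero-m 3j drop out of the ratio.
A: Δ: 0! 6! 4! / 11! → 1/2310; sum: t=0:+1/17280 = 1/17280; 3j²(3 2 5; 3 -2 -1) = Δ·Π!·Σ² = 1/2310  (sign +1)
B: Δ: 0! 6! 4! / 11! → 1/2310; sum: t=0:+1/2880 = 1/2880; 3j²(3 2 5; 2 -2 0) = Δ·Π!·Σ² = 1/462  (sign -1)
I_A²/I_B² = (1/2310)/(1/462) = 1/5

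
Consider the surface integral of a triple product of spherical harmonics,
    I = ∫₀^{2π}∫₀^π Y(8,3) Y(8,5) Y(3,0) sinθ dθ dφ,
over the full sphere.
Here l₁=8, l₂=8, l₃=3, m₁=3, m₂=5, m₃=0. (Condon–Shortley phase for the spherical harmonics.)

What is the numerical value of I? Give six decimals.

0.000000

m-sum = 3 + 5 + 0 = 8 ≠ 0 ⇒ I = 0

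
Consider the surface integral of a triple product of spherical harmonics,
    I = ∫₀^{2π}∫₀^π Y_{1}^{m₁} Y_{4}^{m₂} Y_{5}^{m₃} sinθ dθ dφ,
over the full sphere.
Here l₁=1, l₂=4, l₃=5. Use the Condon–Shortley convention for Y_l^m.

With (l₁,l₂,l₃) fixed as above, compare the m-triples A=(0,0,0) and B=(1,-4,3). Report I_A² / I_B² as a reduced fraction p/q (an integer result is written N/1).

25/1

l's match ⇒ only the (l;m) 3-j factors differ between A and B.
A: triangle coeff Δ(1,4,5) = 1/495; Σ_t [0,0]: t=0:+1/576 = 1/576; (3j)²=5/99 [(1 4 5; 0 0 0)], sign=-1
B: triangle coeff Δ(1,4,5) = 1/495; Σ_t [0,0]: t=0:+1/80640 = 1/80640; (3j)²=1/495 [(1 4 5; 1 -4 3)], sign=+1
I_A²/I_B² = (5/99)/(1/495) = 25/1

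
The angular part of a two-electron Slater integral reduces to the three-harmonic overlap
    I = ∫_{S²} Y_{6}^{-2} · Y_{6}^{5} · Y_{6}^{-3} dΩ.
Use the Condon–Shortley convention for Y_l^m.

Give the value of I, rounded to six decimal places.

Checks pass: Σm=0; 18 even; l₃=6∈[0,12].
(2·6+1)(2·6+1)(2·6+1) = 2197
Δ: 6! 6! 6! / 19! → 1/325909584
sum: t=0:+1/373248000 t=1:−1/1728000 t=2:+1/110592 t=3:−1/46656 t=4:+1/110592 t=5:−1/1728000 t=6:+1/373248000 = -7/1555200
3j²(6 6 6; 0 0 0) = Δ·Π!·Σ² = 400/46189  (sign -1)
sum: t=5:−1/3110400 t=6:+1/4147200 = -1/12441600
3j²(6 6 6; -2 5 -3) = Δ·Π!·Σ² = 7/4199  (sign +1)
combine: 4πI² = 2197·400/46189·7/4199 = 36400/1147619
take √, sign -1: I = -0.05023968

-0.050240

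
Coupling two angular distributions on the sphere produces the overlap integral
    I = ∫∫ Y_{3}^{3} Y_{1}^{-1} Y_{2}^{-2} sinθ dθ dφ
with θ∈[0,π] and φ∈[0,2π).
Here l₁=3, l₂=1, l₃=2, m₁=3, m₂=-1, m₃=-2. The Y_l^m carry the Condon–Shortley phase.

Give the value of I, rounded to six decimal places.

Rules hold: Σm=0, L=6 even, 2≤2≤4.
N = 7·3·5 = 105
Δ = 2!·4!·0!/7! = 1/105
Racah Σ t=1..1: t=1:−1/4 = -1/4
⇒ 3j(3 1 2; 0 0 0)² = 3/35, sgn -1
Racah Σ t=0..0: t=0:+1/48 = 1/48
⇒ 3j(3 1 2; 3 -1 -2)² = 1/7, sgn +1
4πI² = N·(3j₀)²·(3jₘ)² = 9/7
I = -1·√(1.28571/4π) = -0.31986543

-0.319865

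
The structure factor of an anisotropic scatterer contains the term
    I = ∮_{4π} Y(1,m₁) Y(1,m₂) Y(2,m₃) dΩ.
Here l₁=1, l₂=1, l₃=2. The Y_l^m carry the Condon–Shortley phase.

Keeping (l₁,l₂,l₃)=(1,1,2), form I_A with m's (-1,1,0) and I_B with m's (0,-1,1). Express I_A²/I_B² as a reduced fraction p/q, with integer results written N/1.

1/3

l's match ⇒ only the (l;m) 3-j factors differ between A and B.
A: triangle coeff Δ(1,1,2) = 1/30; Σ_t [0,0]: t=0:+1/4 = 1/4; (3j)²=1/30 [(1 1 2; -1 1 0)], sign=+1
B: triangle coeff Δ(1,1,2) = 1/30; Σ_t [0,0]: t=0:+1/2 = 1/2; (3j)²=1/10 [(1 1 2; 0 -1 1)], sign=-1
I_A²/I_B² = (1/30)/(1/10) = 1/3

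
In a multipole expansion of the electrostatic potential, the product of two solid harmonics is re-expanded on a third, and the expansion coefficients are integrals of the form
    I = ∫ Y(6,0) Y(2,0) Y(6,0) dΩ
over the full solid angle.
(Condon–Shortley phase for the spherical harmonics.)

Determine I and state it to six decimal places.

Rules hold: Σm=0, L=14 even, 4≤6≤8.
N = 13·5·13 = 845
Δ = 2!·10!·2!/15! = 1/90090
Racah Σ t=0..2: t=0:+1/69120 t=1:−1/14400 t=2:+1/69120 = -7/172800
⇒ 3j(6 2 6; 0 0 0)² = 14/715, sgn -1
(m-triple is (0,0,0) — same symbol as above.)
4πI² = N·(3j₀)²·(3jₘ)² = 196/605
I = +1·√(0.323967/4π) = 0.16056298

0.160563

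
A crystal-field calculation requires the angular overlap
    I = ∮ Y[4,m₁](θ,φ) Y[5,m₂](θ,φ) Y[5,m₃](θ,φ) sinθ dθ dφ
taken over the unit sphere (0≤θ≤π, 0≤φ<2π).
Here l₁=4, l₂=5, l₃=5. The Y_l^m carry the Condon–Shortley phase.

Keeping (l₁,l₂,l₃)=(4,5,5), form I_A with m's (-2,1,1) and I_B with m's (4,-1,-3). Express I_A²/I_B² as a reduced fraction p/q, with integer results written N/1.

Shared (l₁,l₂,l₃)=(4,5,5): N and (l;000)² cancel in I_A²/I_B².
A: Δ = 4!·4!·6!/15! = 1/3153150; Racah Σ t=2..4: t=2:+1/4608 t=3:−1/1296 t=4:+1/4608 = -7/20736; ⇒ 3j(4 5 5; -2 1 1)² = 20/1287, sgn -1
B: Δ = 4!·4!·6!/15! = 1/3153150; Racah Σ t=0..0: t=0:+1/27648 = 1/27648; ⇒ 3j(4 5 5; 4 -1 -3)² = 10/429, sgn +1
I_A²/I_B² = (20/1287)/(10/429) = 2/3

2/3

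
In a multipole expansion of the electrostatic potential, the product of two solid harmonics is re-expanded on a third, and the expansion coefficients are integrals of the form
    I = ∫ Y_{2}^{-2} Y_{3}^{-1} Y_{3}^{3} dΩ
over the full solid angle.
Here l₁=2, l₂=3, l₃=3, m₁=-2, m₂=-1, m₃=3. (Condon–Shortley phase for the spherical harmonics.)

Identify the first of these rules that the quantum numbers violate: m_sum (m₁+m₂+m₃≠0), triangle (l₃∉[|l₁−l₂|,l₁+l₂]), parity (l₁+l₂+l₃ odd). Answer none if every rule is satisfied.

Σmᵢ = 0  ✓
l₃∈[|l₁−l₂|,l₁+l₂]=[1,5], have l₃=3  ✓
Σlᵢ = 8 ⇒ even  ✓

none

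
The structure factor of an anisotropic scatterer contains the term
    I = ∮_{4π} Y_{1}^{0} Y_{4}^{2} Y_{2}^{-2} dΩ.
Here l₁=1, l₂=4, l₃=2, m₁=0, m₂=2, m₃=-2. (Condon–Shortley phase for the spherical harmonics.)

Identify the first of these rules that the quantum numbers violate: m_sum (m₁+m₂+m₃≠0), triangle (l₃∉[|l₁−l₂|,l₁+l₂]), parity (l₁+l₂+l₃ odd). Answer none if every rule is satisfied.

triangle

azimuthal sum: 0 + 2 − 2 = 0  ✓
3 ≤ 2 ≤ 5 (triangle on l)  ✗
L = 1 + 4 + 2 = 7 (odd)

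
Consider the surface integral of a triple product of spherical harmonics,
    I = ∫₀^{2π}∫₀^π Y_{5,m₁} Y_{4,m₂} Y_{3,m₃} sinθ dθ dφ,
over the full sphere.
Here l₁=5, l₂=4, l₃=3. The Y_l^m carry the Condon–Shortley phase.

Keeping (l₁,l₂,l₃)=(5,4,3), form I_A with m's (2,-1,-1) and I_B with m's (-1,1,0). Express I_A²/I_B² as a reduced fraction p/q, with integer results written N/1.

1792/1083

l's match ⇒ only the (l;m) 3-j factors differ between A and B.
A: triangle coeff Δ(5,4,3) = 1/180180; Σ_t [1,3]: t=1:−1/960 t=2:+1/288 t=3:−1/1728 = 1/540; (3j)²=128/6435 [(5 4 3; 2 -1 -1)], sign=+1
B: triangle coeff Δ(5,4,3) = 1/180180; Σ_t [3,5]: t=3:−1/432 t=4:+1/192 t=5:−1/1440 = 19/8640; (3j)²=361/30030 [(5 4 3; -1 1 0)], sign=-1
I_A²/I_B² = (128/6435)/(361/30030) = 1792/1083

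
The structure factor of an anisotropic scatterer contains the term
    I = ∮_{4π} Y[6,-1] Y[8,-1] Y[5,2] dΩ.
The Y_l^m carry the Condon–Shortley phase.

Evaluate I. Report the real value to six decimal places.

l₁+l₂+l₃=19 is odd: 3j(l;000)=0 ⇒ I=0

0.000000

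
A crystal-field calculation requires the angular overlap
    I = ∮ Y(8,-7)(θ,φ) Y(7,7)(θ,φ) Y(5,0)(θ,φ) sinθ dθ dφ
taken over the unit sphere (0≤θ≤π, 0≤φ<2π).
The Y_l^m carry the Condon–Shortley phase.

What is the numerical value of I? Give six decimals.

-0.179145

Rules hold: Σm=0, L=20 even, 1≤5≤15.
N = 17·15·11 = 2805
Δ = 10!·6!·4!/21! = 1/814773960
Racah Σ t=3..7: t=3:−1/87091200 t=4:+1/4976640 t=5:−1/2073600 t=6:+1/4976640 t=7:−1/87091200 = -1/9676800
⇒ 3j(8 7 5; 0 0 0)² = 360/46189, sgn +1
Racah Σ t=10..10: t=10:+1/10450944000 = 1/10450944000
⇒ 3j(8 7 5; -7 7 0)² = 143/7752, sgn -1
4πI² = N·(3j₀)²·(3jₘ)² = 2475/6137
I = -1·√(0.403292/4π) = -0.17914497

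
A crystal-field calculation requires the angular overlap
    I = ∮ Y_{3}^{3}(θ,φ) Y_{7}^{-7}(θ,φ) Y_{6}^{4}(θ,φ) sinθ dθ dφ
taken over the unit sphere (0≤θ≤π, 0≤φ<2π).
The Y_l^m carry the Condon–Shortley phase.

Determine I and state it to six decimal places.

m-sum 0 ✓  L=16 even ✓  4≤6≤10 ✓
Π(2lᵢ+1) = 7×15×13 = 1365
triangle coeff Δ(3,7,6) = 1/2042040
Σ_t [1,3]: t=1:−1/207360 t=2:+1/57600 t=3:−1/207360 = 1/129600
(3j)²=168/12155 [(3 7 6; 0 0 0)], sign=+1
Σ_t [0,0]: t=0:+1/174182400 = 1/174182400
(3j)²=1/136 [(3 7 6; 3 -7 4)], sign=+1
⇒ 4πI² = 441/3179
I = (+1)√(441/3179/(4π)) = 0.10506767

0.105068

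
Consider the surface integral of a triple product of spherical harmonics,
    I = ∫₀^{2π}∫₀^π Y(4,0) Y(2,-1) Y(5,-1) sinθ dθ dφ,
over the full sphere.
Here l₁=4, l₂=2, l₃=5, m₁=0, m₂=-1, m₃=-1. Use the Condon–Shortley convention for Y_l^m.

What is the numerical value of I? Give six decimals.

Σmᵢ = -2 ≠ 0, so the φ-integral vanishes; I = 0

0.000000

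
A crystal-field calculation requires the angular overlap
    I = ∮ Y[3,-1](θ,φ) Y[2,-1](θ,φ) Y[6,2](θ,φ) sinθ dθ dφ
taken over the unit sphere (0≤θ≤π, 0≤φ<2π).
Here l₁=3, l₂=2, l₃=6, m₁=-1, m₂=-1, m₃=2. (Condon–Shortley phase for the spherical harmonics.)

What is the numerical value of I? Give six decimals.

0.000000

l₃=6 ∉ [1,5] — triangle fails ⇒ I = 0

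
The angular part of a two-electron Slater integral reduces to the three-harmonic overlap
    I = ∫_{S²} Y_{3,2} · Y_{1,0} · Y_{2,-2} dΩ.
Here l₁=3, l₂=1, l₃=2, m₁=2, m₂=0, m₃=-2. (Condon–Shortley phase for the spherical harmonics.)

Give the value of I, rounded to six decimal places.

Checks pass: Σm=0; 6 even; l₃=2∈[2,4].
(2·3+1)(2·1+1)(2·2+1) = 105
Δ: 2! 4! 0! / 7! → 1/105
sum: t=1:−1/4 = -1/4
3j²(3 1 2; 0 0 0) = Δ·Π!·Σ² = 3/35  (sign -1)
sum: t=1:−1/24 = -1/24
3j²(3 1 2; 2 0 -2) = Δ·Π!·Σ² = 1/21  (sign -1)
combine: 4πI² = 105·3/35·1/21 = 3/7
take √, sign +1: I = 0.18467439

0.184674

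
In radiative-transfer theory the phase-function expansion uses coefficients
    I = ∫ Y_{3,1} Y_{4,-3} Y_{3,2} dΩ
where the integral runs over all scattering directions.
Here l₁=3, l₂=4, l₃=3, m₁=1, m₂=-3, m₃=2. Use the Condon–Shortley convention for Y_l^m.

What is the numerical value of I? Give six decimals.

m-sum 0 ✓  L=10 even ✓  1≤3≤7 ✓
Π(2lᵢ+1) = 7×9×7 = 441
triangle coeff Δ(3,4,3) = 1/34650
Σ_t [1,3]: t=1:−1/72 t=2:+1/16 t=3:−1/72 = 5/144
(3j)²=2/77 [(3 4 3; 0 0 0)], sign=-1
Σ_t [0,1]: t=0:+1/288 t=1:−1/144 = -1/288
(3j)²=1/99 [(3 4 3; 1 -3 2)], sign=+1
⇒ 4πI² = 14/121
I = (-1)√(14/121/(4π)) = -0.09595473

-0.095955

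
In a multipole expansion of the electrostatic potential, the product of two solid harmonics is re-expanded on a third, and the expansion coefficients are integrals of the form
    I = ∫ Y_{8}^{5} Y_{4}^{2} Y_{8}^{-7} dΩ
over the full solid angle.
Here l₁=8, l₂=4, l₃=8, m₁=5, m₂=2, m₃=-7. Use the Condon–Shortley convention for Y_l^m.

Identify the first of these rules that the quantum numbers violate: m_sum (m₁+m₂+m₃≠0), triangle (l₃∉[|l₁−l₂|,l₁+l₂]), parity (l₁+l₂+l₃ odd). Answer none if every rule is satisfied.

m₁+m₂+m₃ = 5 + 2 − 7 = 0  ✓
triangle: |8−4|=4 ≤ l₃=8 ≤ 8+4=12  ✓
parity: l₁+l₂+l₃ = 20 is even  ✓

none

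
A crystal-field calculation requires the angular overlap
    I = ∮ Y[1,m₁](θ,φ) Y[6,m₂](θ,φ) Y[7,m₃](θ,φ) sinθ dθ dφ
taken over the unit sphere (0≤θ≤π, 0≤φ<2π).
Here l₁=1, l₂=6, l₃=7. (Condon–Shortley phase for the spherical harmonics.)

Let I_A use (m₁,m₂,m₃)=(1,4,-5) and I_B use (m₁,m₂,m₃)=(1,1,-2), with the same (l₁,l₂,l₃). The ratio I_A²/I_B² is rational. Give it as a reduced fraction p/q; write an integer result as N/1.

Same 1,6,7: normalisation and zero-m 3j drop out of the ratio.
A: Δ: 0! 2! 12! / 15! → 1/1365; sum: t=0:+1/14515200 = 1/14515200; 3j²(1 6 7; 1 4 -5) = Δ·Π!·Σ² = 22/455  (sign +1)
B: Δ: 0! 2! 12! / 15! → 1/1365; sum: t=0:+1/1209600 = 1/1209600; 3j²(1 6 7; 1 1 -2) = Δ·Π!·Σ² = 12/455  (sign -1)
I_A²/I_B² = (22/455)/(12/455) = 11/6

11/6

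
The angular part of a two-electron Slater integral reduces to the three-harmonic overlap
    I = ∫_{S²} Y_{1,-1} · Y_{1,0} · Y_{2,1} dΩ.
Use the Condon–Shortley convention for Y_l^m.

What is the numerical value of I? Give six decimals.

-0.218510

m-sum 0 ✓  L=4 even ✓  0≤2≤2 ✓
Π(2lᵢ+1) = 3×3×5 = 45
triangle coeff Δ(1,1,2) = 1/30
Σ_t [0,0]: t=0:+1/1 = 1/1
(3j)²=2/15 [(1 1 2; 0 0 0)], sign=+1
Σ_t [0,0]: t=0:+1/2 = 1/2
(3j)²=1/10 [(1 1 2; -1 0 1)], sign=-1
⇒ 4πI² = 3/5
I = (-1)√(3/5/(4π)) = -0.21850969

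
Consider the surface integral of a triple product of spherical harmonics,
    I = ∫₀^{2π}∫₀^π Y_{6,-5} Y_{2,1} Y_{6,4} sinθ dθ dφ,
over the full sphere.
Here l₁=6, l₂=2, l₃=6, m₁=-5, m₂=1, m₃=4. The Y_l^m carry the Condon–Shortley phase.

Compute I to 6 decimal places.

m-sum 0 ✓  L=14 even ✓  4≤6≤8 ✓
Π(2lᵢ+1) = 13×5×13 = 845
triangle coeff Δ(6,2,6) = 1/90090
Σ_t [0,2]: t=0:+1/69120 t=1:−1/14400 t=2:+1/69120 = -7/172800
(3j)²=14/715 [(6 2 6; 0 0 0)], sign=-1
Σ_t [1,2]: t=1:−1/7257600 t=2:+1/725760 = 1/806400
(3j)²=27/910 [(6 2 6; -5 1 4)], sign=+1
⇒ 4πI² = 27/55
I = (-1)√(27/55/(4π)) = -0.19764945

-0.197649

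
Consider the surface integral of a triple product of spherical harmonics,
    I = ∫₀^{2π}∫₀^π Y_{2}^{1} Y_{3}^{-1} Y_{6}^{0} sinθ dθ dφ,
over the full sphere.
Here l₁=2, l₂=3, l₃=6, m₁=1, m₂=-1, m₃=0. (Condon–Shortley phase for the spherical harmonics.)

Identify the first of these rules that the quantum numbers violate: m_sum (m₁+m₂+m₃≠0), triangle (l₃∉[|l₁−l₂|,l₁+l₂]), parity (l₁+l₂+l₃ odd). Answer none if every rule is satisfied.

triangle

Σmᵢ = 0  ✓
l₃∈[|l₁−l₂|,l₁+l₂]=[1,5], have l₃=6  ✗
Σlᵢ = 11 ⇒ odd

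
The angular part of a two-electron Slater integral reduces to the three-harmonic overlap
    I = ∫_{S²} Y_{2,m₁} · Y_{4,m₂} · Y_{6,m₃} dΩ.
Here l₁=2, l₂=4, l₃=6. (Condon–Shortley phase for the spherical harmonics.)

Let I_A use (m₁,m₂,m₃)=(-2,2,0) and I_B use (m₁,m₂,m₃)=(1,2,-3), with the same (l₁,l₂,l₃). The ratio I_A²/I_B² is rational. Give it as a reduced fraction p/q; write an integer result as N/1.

l's match ⇒ only the (l;m) 3-j factors differ between A and B.
A: triangle coeff Δ(2,4,6) = 1/6435; Σ_t [0,0]: t=0:+1/34560 = 1/34560; (3j)²=1/429 [(2 4 6; -2 2 0)], sign=+1
B: triangle coeff Δ(2,4,6) = 1/6435; Σ_t [0,0]: t=0:+1/8640 = 1/8640; (3j)²=28/715 [(2 4 6; 1 2 -3)], sign=-1
I_A²/I_B² = (1/429)/(28/715) = 5/84

5/84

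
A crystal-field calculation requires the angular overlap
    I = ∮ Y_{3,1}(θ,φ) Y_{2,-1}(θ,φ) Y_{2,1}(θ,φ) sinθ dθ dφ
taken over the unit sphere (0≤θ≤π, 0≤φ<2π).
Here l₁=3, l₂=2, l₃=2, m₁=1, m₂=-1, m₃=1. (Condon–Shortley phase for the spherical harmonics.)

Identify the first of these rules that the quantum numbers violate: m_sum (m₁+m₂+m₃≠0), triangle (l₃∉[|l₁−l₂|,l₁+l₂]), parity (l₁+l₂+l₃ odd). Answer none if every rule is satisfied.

m₁+m₂+m₃ = 1 − 1 + 1 = 1  ✗
triangle: |3−2|=1 ≤ l₃=2 ≤ 3+2=5
parity: l₁+l₂+l₃ = 7 is odd

m_sum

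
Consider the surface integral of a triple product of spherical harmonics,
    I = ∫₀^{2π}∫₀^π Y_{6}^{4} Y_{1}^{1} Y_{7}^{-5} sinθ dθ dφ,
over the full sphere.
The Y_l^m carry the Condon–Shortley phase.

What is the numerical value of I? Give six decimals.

-0.284256

m-sum 0 ✓  L=14 even ✓  5≤7≤7 ✓
Π(2lᵢ+1) = 13×3×15 = 585
triangle coeff Δ(6,1,7) = 1/1365
Σ_t [0,0]: t=0:+1/518400 = 1/518400
(3j)²=7/195 [(6 1 7; 0 0 0)], sign=-1
Σ_t [0,0]: t=0:+1/14515200 = 1/14515200
(3j)²=22/455 [(6 1 7; 4 1 -5)], sign=+1
⇒ 4πI² = 66/65
I = (-1)√(66/65/(4π)) = -0.28425647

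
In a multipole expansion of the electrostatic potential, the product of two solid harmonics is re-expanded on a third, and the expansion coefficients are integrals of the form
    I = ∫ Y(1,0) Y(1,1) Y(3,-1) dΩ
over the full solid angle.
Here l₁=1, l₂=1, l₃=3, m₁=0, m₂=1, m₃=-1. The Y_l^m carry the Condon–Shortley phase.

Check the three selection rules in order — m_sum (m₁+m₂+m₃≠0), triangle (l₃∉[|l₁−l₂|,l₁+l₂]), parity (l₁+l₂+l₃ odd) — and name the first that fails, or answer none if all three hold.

Σmᵢ = 0  ✓
l₃∈[|l₁−l₂|,l₁+l₂]=[0,2], have l₃=3  ✗
Σlᵢ = 5 ⇒ odd

triangle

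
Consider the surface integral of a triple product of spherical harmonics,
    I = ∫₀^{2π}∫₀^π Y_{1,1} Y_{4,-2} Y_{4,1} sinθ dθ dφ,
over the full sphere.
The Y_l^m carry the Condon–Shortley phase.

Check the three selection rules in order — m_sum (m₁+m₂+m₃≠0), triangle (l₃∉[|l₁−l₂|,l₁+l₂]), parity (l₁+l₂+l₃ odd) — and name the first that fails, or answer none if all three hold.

parity

azimuthal sum: 1 − 2 + 1 = 0  ✓
3 ≤ 4 ≤ 5 (triangle on l)  ✓
L = 1 + 4 + 4 = 9 (odd)  ✗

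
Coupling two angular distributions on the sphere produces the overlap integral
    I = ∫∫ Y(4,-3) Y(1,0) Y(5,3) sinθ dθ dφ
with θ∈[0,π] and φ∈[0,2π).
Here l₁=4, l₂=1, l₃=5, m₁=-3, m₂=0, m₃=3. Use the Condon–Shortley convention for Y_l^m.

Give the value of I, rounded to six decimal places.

-0.196426

Checks pass: Σm=0; 10 even; l₃=5∈[3,5].
(2·4+1)(2·1+1)(2·5+1) = 297
Δ: 0! 8! 2! / 11! → 1/495
sum: t=0:+1/576 = 1/576
3j²(4 1 5; 0 0 0) = Δ·Π!·Σ² = 5/99  (sign -1)
sum: t=0:+1/5040 = 1/5040
3j²(4 1 5; -3 0 3) = Δ·Π!·Σ² = 16/495  (sign +1)
combine: 4πI² = 297·5/99·16/495 = 16/33
take √, sign -1: I = -0.19642560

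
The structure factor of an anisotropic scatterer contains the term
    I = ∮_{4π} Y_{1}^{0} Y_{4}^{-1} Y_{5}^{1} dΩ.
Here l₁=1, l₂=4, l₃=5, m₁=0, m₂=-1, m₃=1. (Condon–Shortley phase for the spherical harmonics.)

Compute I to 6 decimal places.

Checks pass: Σm=0; 10 even; l₃=5∈[3,5].
(2·1+1)(2·4+1)(2·5+1) = 297
Δ: 0! 2! 8! / 11! → 1/495
sum: t=0:+1/576 = 1/576
3j²(1 4 5; 0 0 0) = Δ·Π!·Σ² = 5/99  (sign -1)
sum: t=0:+1/720 = 1/720
3j²(1 4 5; 0 -1 1) = Δ·Π!·Σ² = 8/165  (sign +1)
combine: 4πI² = 297·5/99·8/165 = 8/11
take √, sign -1: I = -0.24057125

-0.240571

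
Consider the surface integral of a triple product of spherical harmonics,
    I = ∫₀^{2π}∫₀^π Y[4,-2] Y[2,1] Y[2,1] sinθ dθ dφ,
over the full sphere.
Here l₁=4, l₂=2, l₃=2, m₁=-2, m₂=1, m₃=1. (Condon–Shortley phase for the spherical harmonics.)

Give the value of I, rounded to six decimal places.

0.254875

Checks pass: Σm=0; 8 even; l₃=2∈[2,6].
(2·4+1)(2·2+1)(2·2+1) = 225
Δ: 4! 4! 0! / 9! → 1/630
sum: t=2:+1/16 = 1/16
3j²(4 2 2; 0 0 0) = Δ·Π!·Σ² = 2/35  (sign +1)
sum: t=3:−1/36 = -1/36
3j²(4 2 2; -2 1 1) = Δ·Π!·Σ² = 4/63  (sign +1)
combine: 4πI² = 225·2/35·4/63 = 40/49
take √, sign +1: I = 0.25487487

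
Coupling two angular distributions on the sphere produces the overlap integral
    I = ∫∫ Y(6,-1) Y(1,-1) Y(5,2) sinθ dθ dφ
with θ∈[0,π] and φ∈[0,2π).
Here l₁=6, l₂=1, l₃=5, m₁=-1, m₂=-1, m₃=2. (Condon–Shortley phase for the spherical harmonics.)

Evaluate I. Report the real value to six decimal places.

-0.129207

m-sum 0 ✓  L=12 even ✓  5≤5≤7 ✓
Π(2lᵢ+1) = 13×3×11 = 429
triangle coeff Δ(6,1,5) = 1/858
Σ_t [1,1]: t=1:−1/14400 = -1/14400
(3j)²=6/143 [(6 1 5; 0 0 0)], sign=+1
Σ_t [0,0]: t=0:+1/60480 = 1/60480
(3j)²=5/429 [(6 1 5; -1 -1 2)], sign=-1
⇒ 4πI² = 30/143
I = (-1)√(30/143/(4π)) = -0.12920749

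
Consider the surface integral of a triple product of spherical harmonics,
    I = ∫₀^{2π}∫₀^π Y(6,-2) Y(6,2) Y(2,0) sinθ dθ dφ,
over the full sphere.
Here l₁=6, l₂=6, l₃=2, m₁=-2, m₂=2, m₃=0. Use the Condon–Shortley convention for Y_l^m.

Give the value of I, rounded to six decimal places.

0.114688

Rules hold: Σm=0, L=14 even, 0≤2≤12.
N = 13·13·5 = 845
Δ = 10!·2!·2!/15! = 1/90090
Racah Σ t=4..6: t=4:+1/69120 t=5:−1/14400 t=6:+1/69120 = -7/172800
⇒ 3j(6 6 2; 0 0 0)² = 14/715, sgn -1
Racah Σ t=6..8: t=6:+1/69120 t=7:−1/30240 t=8:+1/322560 = -1/64512
⇒ 3j(6 6 2; -2 2 0)² = 10/1001, sgn -1
4πI² = N·(3j₀)²·(3jₘ)² = 20/121
I = +1·√(0.165289/4π) = 0.11468784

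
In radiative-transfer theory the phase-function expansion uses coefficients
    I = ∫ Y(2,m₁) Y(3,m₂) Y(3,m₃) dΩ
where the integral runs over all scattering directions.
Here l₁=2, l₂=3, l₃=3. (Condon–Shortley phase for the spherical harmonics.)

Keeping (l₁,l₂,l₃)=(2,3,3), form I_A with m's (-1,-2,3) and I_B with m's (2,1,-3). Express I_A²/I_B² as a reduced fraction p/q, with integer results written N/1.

5/2

Shared (l₁,l₂,l₃)=(2,3,3): N and (l;000)² cancel in I_A²/I_B².
A: Δ = 2!·2!·4!/9! = 1/3780; Racah Σ t=1..1: t=1:−1/48 = -1/48; ⇒ 3j(2 3 3; -1 -2 3)² = 5/84, sgn -1
B: Δ = 2!·2!·4!/9! = 1/3780; Racah Σ t=0..0: t=0:+1/96 = 1/96; ⇒ 3j(2 3 3; 2 1 -3)² = 1/42, sgn +1
I_A²/I_B² = (5/84)/(1/42) = 5/2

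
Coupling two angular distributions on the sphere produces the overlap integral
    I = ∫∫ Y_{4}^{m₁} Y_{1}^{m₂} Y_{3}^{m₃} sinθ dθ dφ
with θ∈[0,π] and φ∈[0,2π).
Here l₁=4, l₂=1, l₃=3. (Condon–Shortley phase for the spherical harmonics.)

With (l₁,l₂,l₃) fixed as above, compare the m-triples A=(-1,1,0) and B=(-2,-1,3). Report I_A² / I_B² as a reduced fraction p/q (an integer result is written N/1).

10/1

Same 4,1,3: normalisation and zero-m 3j drop out of the ratio.
A: Δ: 2! 6! 0! / 9! → 1/252; sum: t=2:+1/72 = 1/72; 3j²(4 1 3; -1 1 0) = Δ·Π!·Σ² = 5/126  (sign -1)
B: Δ: 2! 6! 0! / 9! → 1/252; sum: t=0:+1/1440 = 1/1440; 3j²(4 1 3; -2 -1 3) = Δ·Π!·Σ² = 1/252  (sign +1)
I_A²/I_B² = (5/126)/(1/252) = 10/1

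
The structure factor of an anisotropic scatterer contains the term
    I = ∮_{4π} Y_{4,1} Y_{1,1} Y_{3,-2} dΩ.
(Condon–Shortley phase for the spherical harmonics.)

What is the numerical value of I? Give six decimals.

-0.106622

m-sum 0 ✓  L=8 even ✓  3≤3≤5 ✓
Π(2lᵢ+1) = 9×3×7 = 189
triangle coeff Δ(4,1,3) = 1/252
Σ_t [1,1]: t=1:−1/36 = -1/36
(3j)²=4/63 [(4 1 3; 0 0 0)], sign=+1
Σ_t [2,2]: t=2:+1/240 = 1/240
(3j)²=1/84 [(4 1 3; 1 1 -2)], sign=-1
⇒ 4πI² = 1/7
I = (-1)√(1/7/(4π)) = -0.10662181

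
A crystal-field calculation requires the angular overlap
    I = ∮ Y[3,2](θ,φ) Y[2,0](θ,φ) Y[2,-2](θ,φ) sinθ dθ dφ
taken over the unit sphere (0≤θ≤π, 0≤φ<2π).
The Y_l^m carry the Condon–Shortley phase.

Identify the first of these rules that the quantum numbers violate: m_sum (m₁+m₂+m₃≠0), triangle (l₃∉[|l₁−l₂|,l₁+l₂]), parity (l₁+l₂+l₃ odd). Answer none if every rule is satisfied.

m₁+m₂+m₃ = 2 + 0 − 2 = 0  ✓
triangle: |3−2|=1 ≤ l₃=2 ≤ 3+2=5  ✓
parity: l₁+l₂+l₃ = 7 is odd  ✗

parity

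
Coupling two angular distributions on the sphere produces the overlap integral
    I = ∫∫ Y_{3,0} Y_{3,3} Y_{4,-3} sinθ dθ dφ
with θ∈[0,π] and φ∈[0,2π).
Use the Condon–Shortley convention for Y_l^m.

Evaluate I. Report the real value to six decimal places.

Checks pass: Σm=0; 10 even; l₃=4∈[0,6].
(2·3+1)(2·3+1)(2·4+1) = 441
Δ: 2! 4! 4! / 11! → 1/34650
sum: t=0:+1/72 t=1:−1/16 t=2:+1/72 = -5/144
3j²(3 3 4; 0 0 0) = Δ·Π!·Σ² = 2/77  (sign -1)
sum: t=2:+1/288 = 1/288
3j²(3 3 4; 0 3 -3) = Δ·Π!·Σ² = 1/22  (sign -1)
combine: 4πI² = 441·2/77·1/22 = 63/121
take √, sign +1: I = 0.20355073

0.203551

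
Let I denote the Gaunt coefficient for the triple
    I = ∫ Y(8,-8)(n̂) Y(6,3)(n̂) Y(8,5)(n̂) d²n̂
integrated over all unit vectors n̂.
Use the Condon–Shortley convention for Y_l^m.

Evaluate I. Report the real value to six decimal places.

Checks pass: Σm=0; 22 even; l₃=8∈[2,14].
(2·8+1)(2·6+1)(2·8+1) = 3757
Δ: 6! 10! 6! / 23! → 1/13742520792
sum: t=0:+1/41803776000 t=1:−1/435456000 t=2:+1/39813120 t=3:−1/18662400 t=4:+1/39813120 t=5:−1/435456000 t=6:+1/41803776000 = -11/1393459200
3j²(8 6 8; 0 0 0) = Δ·Π!·Σ² = 600/96577  (sign -1)
sum: t=6:+1/94058496000 = 1/94058496000
3j²(8 6 8; -8 3 5) = Δ·Π!·Σ² = 104/7429  (sign -1)
combine: 4πI² = 3757·600/96577·104/7429 = 62400/190969
take √, sign +1: I = 0.16125230

0.161252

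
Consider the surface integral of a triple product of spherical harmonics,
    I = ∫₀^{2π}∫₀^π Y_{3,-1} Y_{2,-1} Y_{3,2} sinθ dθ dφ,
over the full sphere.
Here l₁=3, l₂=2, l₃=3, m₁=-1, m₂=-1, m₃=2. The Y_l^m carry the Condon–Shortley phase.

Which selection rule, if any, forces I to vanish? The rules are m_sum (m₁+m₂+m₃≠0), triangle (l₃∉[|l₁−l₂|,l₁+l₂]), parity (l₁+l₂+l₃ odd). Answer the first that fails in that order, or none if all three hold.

none

m₁+m₂+m₃ = -1 − 1 + 2 = 0  ✓
triangle: |3−2|=1 ≤ l₃=3 ≤ 3+2=5  ✓
parity: l₁+l₂+l₃ = 8 is even  ✓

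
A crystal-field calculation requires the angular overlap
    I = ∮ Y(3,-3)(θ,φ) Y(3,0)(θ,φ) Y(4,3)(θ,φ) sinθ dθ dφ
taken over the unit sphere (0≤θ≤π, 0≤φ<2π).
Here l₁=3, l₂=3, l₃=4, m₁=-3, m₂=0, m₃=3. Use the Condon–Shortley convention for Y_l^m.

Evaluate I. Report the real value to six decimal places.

m-sum 0 ✓  L=10 even ✓  0≤4≤6 ✓
Π(2lᵢ+1) = 7×7×9 = 441
triangle coeff Δ(3,3,4) = 1/34650
Σ_t [0,2]: t=0:+1/72 t=1:−1/16 t=2:+1/72 = -5/144
(3j)²=2/77 [(3 3 4; 0 0 0)], sign=-1
Σ_t [2,2]: t=2:+1/288 = 1/288
(3j)²=1/22 [(3 3 4; -3 0 3)], sign=-1
⇒ 4πI² = 63/121
I = (+1)√(63/121/(4π)) = 0.20355073

0.203551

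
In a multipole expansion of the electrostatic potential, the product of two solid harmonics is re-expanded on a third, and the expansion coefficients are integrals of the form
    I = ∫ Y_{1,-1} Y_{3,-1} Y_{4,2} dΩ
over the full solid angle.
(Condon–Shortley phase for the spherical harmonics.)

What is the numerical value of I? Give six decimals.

0.238414

Checks pass: Σm=0; 8 even; l₃=4∈[2,4].
(2·1+1)(2·3+1)(2·4+1) = 189
Δ: 0! 2! 6! / 9! → 1/252
sum: t=0:+1/36 = 1/36
3j²(1 3 4; 0 0 0) = Δ·Π!·Σ² = 4/63  (sign +1)
sum: t=0:+1/96 = 1/96
3j²(1 3 4; -1 -1 2) = Δ·Π!·Σ² = 5/84  (sign +1)
combine: 4πI² = 189·4/63·5/84 = 5/7
take √, sign +1: I = 0.23841361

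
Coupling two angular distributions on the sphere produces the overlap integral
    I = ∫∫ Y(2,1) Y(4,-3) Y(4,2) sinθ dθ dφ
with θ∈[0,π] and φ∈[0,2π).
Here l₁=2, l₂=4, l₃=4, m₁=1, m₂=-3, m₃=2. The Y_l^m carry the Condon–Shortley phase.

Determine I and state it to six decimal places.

-0.187702

Rules hold: Σm=0, L=10 even, 2≤4≤6.
N = 5·9·9 = 405
Δ = 2!·2!·6!/11! = 1/13860
Racah Σ t=0..2: t=0:+1/192 t=1:−1/36 t=2:+1/192 = -5/288
⇒ 3j(2 4 4; 0 0 0)² = 20/693, sgn -1
Racah Σ t=0..1: t=0:+1/240 t=1:−1/1440 = 1/288
⇒ 3j(2 4 4; 1 -3 2)² = 5/132, sgn +1
4πI² = N·(3j₀)²·(3jₘ)² = 375/847
I = -1·√(0.442739/4π) = -0.18770204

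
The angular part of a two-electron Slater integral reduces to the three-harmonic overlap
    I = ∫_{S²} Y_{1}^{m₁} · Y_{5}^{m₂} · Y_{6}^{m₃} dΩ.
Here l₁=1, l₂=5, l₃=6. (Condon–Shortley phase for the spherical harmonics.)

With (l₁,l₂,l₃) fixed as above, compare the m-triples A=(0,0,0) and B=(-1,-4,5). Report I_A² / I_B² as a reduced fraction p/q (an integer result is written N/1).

Same 1,5,6: normalisation and zero-m 3j drop out of the ratio.
A: Δ: 0! 2! 10! / 13! → 1/858; sum: t=0:+1/14400 = 1/14400; 3j²(1 5 6; 0 0 0) = Δ·Π!·Σ² = 6/143  (sign +1)
B: Δ: 0! 2! 10! / 13! → 1/858; sum: t=0:+1/725760 = 1/725760; 3j²(1 5 6; -1 -4 5) = Δ·Π!·Σ² = 5/78  (sign -1)
I_A²/I_B² = (6/143)/(5/78) = 36/55

36/55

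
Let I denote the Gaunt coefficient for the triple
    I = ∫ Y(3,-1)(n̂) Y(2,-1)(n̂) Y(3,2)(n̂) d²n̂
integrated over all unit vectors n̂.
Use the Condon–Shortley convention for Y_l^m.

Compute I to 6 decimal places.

m-sum 0 ✓  L=8 even ✓  1≤3≤5 ✓
Π(2lᵢ+1) = 7×5×7 = 245
triangle coeff Δ(3,2,3) = 1/3780
Σ_t [0,2]: t=0:+1/24 t=1:−1/4 t=2:+1/24 = -1/6
(3j)²=4/105 [(3 2 3; 0 0 0)], sign=+1
Σ_t [0,1]: t=0:+1/48 t=1:−1/12 = -1/16
(3j)²=1/28 [(3 2 3; -1 -1 2)], sign=+1
⇒ 4πI² = 1/3
I = (+1)√(1/3/(4π)) = 0.16286750

0.162868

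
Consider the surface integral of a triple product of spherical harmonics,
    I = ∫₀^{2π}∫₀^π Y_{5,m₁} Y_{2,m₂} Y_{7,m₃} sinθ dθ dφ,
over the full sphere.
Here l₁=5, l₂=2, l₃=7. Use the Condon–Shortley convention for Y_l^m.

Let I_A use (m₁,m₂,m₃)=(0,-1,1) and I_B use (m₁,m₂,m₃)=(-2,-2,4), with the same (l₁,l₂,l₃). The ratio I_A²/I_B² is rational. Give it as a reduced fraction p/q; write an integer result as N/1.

l's match ⇒ only the (l;m) 3-j factors differ between A and B.
A: triangle coeff Δ(5,2,7) = 1/15015; Σ_t [0,0]: t=0:+1/86400 = 1/86400; (3j)²=16/715 [(5 2 7; 0 -1 1)], sign=+1
B: triangle coeff Δ(5,2,7) = 1/15015; Σ_t [0,0]: t=0:+1/725760 = 1/725760; (3j)²=2/91 [(5 2 7; -2 -2 4)], sign=-1
I_A²/I_B² = (16/715)/(2/91) = 56/55

56/55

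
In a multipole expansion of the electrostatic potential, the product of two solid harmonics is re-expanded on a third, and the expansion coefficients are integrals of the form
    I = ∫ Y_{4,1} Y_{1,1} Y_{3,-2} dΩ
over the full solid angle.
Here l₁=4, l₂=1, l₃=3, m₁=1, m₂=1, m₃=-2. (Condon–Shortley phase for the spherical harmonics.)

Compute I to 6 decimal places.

-0.106622

Rules hold: Σm=0, L=8 even, 3≤3≤5.
N = 9·3·7 = 189
Δ = 2!·6!·0!/9! = 1/252
Racah Σ t=1..1: t=1:−1/36 = -1/36
⇒ 3j(4 1 3; 0 0 0)² = 4/63, sgn +1
Racah Σ t=2..2: t=2:+1/240 = 1/240
⇒ 3j(4 1 3; 1 1 -2)² = 1/84, sgn -1
4πI² = N·(3j₀)²·(3jₘ)² = 1/7
I = -1·√(0.142857/4π) = -0.10662181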